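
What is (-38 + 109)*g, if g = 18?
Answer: 1278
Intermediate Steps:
(-38 + 109)*g = (-38 + 109)*18 = 71*18 = 1278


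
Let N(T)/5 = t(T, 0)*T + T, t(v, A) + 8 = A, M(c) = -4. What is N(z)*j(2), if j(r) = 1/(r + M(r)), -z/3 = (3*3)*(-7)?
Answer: 6615/2 ≈ 3307.5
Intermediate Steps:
t(v, A) = -8 + A
z = 189 (z = -3*3*3*(-7) = -27*(-7) = -3*(-63) = 189)
j(r) = 1/(-4 + r) (j(r) = 1/(r - 4) = 1/(-4 + r))
N(T) = -35*T (N(T) = 5*((-8 + 0)*T + T) = 5*(-8*T + T) = 5*(-7*T) = -35*T)
N(z)*j(2) = (-35*189)/(-4 + 2) = -6615/(-2) = -6615*(-1/2) = 6615/2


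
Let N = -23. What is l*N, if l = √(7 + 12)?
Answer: -23*√19 ≈ -100.25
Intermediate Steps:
l = √19 ≈ 4.3589
l*N = √19*(-23) = -23*√19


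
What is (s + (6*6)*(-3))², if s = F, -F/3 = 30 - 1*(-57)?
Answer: 136161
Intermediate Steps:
F = -261 (F = -3*(30 - 1*(-57)) = -3*(30 + 57) = -3*87 = -261)
s = -261
(s + (6*6)*(-3))² = (-261 + (6*6)*(-3))² = (-261 + 36*(-3))² = (-261 - 108)² = (-369)² = 136161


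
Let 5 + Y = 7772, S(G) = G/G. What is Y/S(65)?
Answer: 7767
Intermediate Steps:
S(G) = 1
Y = 7767 (Y = -5 + 7772 = 7767)
Y/S(65) = 7767/1 = 7767*1 = 7767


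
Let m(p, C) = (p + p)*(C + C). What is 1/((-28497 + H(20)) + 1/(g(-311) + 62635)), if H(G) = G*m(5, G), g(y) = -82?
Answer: -62553/1282148840 ≈ -4.8788e-5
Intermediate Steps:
m(p, C) = 4*C*p (m(p, C) = (2*p)*(2*C) = 4*C*p)
H(G) = 20*G**2 (H(G) = G*(4*G*5) = G*(20*G) = 20*G**2)
1/((-28497 + H(20)) + 1/(g(-311) + 62635)) = 1/((-28497 + 20*20**2) + 1/(-82 + 62635)) = 1/((-28497 + 20*400) + 1/62553) = 1/((-28497 + 8000) + 1/62553) = 1/(-20497 + 1/62553) = 1/(-1282148840/62553) = -62553/1282148840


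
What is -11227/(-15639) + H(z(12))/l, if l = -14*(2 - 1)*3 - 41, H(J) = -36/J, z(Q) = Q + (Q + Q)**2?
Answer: 45707126/63603813 ≈ 0.71862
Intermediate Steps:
z(Q) = Q + 4*Q**2 (z(Q) = Q + (2*Q)**2 = Q + 4*Q**2)
l = -83 (l = -14*3 - 41 = -42 - 41 = -83)
-11227/(-15639) + H(z(12))/l = -11227/(-15639) - 36*1/(12*(1 + 4*12))/(-83) = -11227*(-1/15639) - 36*1/(12*(1 + 48))*(-1/83) = 11227/15639 - 36/(12*49)*(-1/83) = 11227/15639 - 36/588*(-1/83) = 11227/15639 - 36*1/588*(-1/83) = 11227/15639 - 3/49*(-1/83) = 11227/15639 + 3/4067 = 45707126/63603813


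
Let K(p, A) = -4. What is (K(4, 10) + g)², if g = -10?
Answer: 196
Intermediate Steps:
(K(4, 10) + g)² = (-4 - 10)² = (-14)² = 196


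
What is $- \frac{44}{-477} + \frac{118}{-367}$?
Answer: $- \frac{40138}{175059} \approx -0.22928$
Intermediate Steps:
$- \frac{44}{-477} + \frac{118}{-367} = \left(-44\right) \left(- \frac{1}{477}\right) + 118 \left(- \frac{1}{367}\right) = \frac{44}{477} - \frac{118}{367} = - \frac{40138}{175059}$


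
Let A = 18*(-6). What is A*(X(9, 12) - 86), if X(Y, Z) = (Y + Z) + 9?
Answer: 6048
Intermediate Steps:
X(Y, Z) = 9 + Y + Z
A = -108
A*(X(9, 12) - 86) = -108*((9 + 9 + 12) - 86) = -108*(30 - 86) = -108*(-56) = 6048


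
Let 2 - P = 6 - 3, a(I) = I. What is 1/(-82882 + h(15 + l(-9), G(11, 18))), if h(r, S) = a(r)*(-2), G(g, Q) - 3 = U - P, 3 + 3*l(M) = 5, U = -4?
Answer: -3/248740 ≈ -1.2061e-5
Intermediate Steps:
l(M) = ⅔ (l(M) = -1 + (⅓)*5 = -1 + 5/3 = ⅔)
P = -1 (P = 2 - (6 - 3) = 2 - 1*3 = 2 - 3 = -1)
G(g, Q) = 0 (G(g, Q) = 3 + (-4 - 1*(-1)) = 3 + (-4 + 1) = 3 - 3 = 0)
h(r, S) = -2*r (h(r, S) = r*(-2) = -2*r)
1/(-82882 + h(15 + l(-9), G(11, 18))) = 1/(-82882 - 2*(15 + ⅔)) = 1/(-82882 - 2*47/3) = 1/(-82882 - 94/3) = 1/(-248740/3) = -3/248740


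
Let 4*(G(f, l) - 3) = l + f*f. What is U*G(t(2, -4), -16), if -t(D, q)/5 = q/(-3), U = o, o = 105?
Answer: 3185/3 ≈ 1061.7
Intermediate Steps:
U = 105
t(D, q) = 5*q/3 (t(D, q) = -5*q/(-3) = -5*q*(-1)/3 = -(-5)*q/3 = 5*q/3)
G(f, l) = 3 + l/4 + f²/4 (G(f, l) = 3 + (l + f*f)/4 = 3 + (l + f²)/4 = 3 + (l/4 + f²/4) = 3 + l/4 + f²/4)
U*G(t(2, -4), -16) = 105*(3 + (¼)*(-16) + ((5/3)*(-4))²/4) = 105*(3 - 4 + (-20/3)²/4) = 105*(3 - 4 + (¼)*(400/9)) = 105*(3 - 4 + 100/9) = 105*(91/9) = 3185/3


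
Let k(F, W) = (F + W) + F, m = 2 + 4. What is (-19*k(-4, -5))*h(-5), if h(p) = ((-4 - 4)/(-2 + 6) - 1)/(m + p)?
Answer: -741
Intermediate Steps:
m = 6
k(F, W) = W + 2*F
h(p) = -3/(6 + p) (h(p) = ((-4 - 4)/(-2 + 6) - 1)/(6 + p) = (-8/4 - 1)/(6 + p) = (-8*¼ - 1)/(6 + p) = (-2 - 1)/(6 + p) = -3/(6 + p))
(-19*k(-4, -5))*h(-5) = (-19*(-5 + 2*(-4)))*(-3/(6 - 5)) = (-19*(-5 - 8))*(-3/1) = (-19*(-13))*(-3*1) = 247*(-3) = -741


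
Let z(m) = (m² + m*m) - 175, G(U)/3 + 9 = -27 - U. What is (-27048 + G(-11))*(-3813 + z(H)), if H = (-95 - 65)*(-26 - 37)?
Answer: -5511632607876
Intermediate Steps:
H = 10080 (H = -160*(-63) = 10080)
G(U) = -108 - 3*U (G(U) = -27 + 3*(-27 - U) = -27 + (-81 - 3*U) = -108 - 3*U)
z(m) = -175 + 2*m² (z(m) = (m² + m²) - 175 = 2*m² - 175 = -175 + 2*m²)
(-27048 + G(-11))*(-3813 + z(H)) = (-27048 + (-108 - 3*(-11)))*(-3813 + (-175 + 2*10080²)) = (-27048 + (-108 + 33))*(-3813 + (-175 + 2*101606400)) = (-27048 - 75)*(-3813 + (-175 + 203212800)) = -27123*(-3813 + 203212625) = -27123*203208812 = -5511632607876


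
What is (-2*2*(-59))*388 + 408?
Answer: 91976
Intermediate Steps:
(-2*2*(-59))*388 + 408 = -4*(-59)*388 + 408 = 236*388 + 408 = 91568 + 408 = 91976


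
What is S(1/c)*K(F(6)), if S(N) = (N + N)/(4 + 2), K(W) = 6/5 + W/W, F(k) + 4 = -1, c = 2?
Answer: 11/30 ≈ 0.36667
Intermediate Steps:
F(k) = -5 (F(k) = -4 - 1 = -5)
K(W) = 11/5 (K(W) = 6*(⅕) + 1 = 6/5 + 1 = 11/5)
S(N) = N/3 (S(N) = (2*N)/6 = (2*N)*(⅙) = N/3)
S(1/c)*K(F(6)) = ((⅓)/2)*(11/5) = ((⅓)*(½))*(11/5) = (⅙)*(11/5) = 11/30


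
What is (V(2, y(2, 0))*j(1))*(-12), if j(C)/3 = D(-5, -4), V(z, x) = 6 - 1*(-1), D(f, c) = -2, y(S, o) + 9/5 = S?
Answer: 504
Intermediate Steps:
y(S, o) = -9/5 + S
V(z, x) = 7 (V(z, x) = 6 + 1 = 7)
j(C) = -6 (j(C) = 3*(-2) = -6)
(V(2, y(2, 0))*j(1))*(-12) = (7*(-6))*(-12) = -42*(-12) = 504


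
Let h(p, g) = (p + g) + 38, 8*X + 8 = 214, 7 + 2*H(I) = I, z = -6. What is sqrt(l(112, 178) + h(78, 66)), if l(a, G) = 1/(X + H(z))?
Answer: sqrt(1079386)/77 ≈ 13.493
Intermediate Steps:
H(I) = -7/2 + I/2
X = 103/4 (X = -1 + (1/8)*214 = -1 + 107/4 = 103/4 ≈ 25.750)
l(a, G) = 4/77 (l(a, G) = 1/(103/4 + (-7/2 + (1/2)*(-6))) = 1/(103/4 + (-7/2 - 3)) = 1/(103/4 - 13/2) = 1/(77/4) = 4/77)
h(p, g) = 38 + g + p (h(p, g) = (g + p) + 38 = 38 + g + p)
sqrt(l(112, 178) + h(78, 66)) = sqrt(4/77 + (38 + 66 + 78)) = sqrt(4/77 + 182) = sqrt(14018/77) = sqrt(1079386)/77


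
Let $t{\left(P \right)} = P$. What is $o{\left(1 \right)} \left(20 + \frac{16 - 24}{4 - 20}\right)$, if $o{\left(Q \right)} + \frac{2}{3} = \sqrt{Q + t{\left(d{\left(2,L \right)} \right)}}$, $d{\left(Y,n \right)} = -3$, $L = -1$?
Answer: $- \frac{41}{3} + \frac{41 i \sqrt{2}}{2} \approx -13.667 + 28.991 i$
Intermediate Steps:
$o{\left(Q \right)} = - \frac{2}{3} + \sqrt{-3 + Q}$ ($o{\left(Q \right)} = - \frac{2}{3} + \sqrt{Q - 3} = - \frac{2}{3} + \sqrt{-3 + Q}$)
$o{\left(1 \right)} \left(20 + \frac{16 - 24}{4 - 20}\right) = \left(- \frac{2}{3} + \sqrt{-3 + 1}\right) \left(20 + \frac{16 - 24}{4 - 20}\right) = \left(- \frac{2}{3} + \sqrt{-2}\right) \left(20 - \frac{8}{-16}\right) = \left(- \frac{2}{3} + i \sqrt{2}\right) \left(20 - - \frac{1}{2}\right) = \left(- \frac{2}{3} + i \sqrt{2}\right) \left(20 + \frac{1}{2}\right) = \left(- \frac{2}{3} + i \sqrt{2}\right) \frac{41}{2} = - \frac{41}{3} + \frac{41 i \sqrt{2}}{2}$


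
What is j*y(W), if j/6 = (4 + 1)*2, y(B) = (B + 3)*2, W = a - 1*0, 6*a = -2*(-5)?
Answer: 560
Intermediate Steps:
a = 5/3 (a = (-2*(-5))/6 = (⅙)*10 = 5/3 ≈ 1.6667)
W = 5/3 (W = 5/3 - 1*0 = 5/3 + 0 = 5/3 ≈ 1.6667)
y(B) = 6 + 2*B (y(B) = (3 + B)*2 = 6 + 2*B)
j = 60 (j = 6*((4 + 1)*2) = 6*(5*2) = 6*10 = 60)
j*y(W) = 60*(6 + 2*(5/3)) = 60*(6 + 10/3) = 60*(28/3) = 560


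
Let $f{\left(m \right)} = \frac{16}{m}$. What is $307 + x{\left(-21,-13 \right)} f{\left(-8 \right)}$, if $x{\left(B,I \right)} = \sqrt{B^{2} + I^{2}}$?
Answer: $307 - 2 \sqrt{610} \approx 257.6$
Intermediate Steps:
$307 + x{\left(-21,-13 \right)} f{\left(-8 \right)} = 307 + \sqrt{\left(-21\right)^{2} + \left(-13\right)^{2}} \frac{16}{-8} = 307 + \sqrt{441 + 169} \cdot 16 \left(- \frac{1}{8}\right) = 307 + \sqrt{610} \left(-2\right) = 307 - 2 \sqrt{610}$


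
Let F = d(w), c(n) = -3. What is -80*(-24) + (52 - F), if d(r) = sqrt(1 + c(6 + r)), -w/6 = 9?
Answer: 1972 - I*sqrt(2) ≈ 1972.0 - 1.4142*I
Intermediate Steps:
w = -54 (w = -6*9 = -54)
d(r) = I*sqrt(2) (d(r) = sqrt(1 - 3) = sqrt(-2) = I*sqrt(2))
F = I*sqrt(2) ≈ 1.4142*I
-80*(-24) + (52 - F) = -80*(-24) + (52 - I*sqrt(2)) = 1920 + (52 - I*sqrt(2)) = 1972 - I*sqrt(2)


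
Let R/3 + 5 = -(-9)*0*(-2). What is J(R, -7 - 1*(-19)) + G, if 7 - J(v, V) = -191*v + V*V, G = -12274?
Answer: -15276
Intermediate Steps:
R = -15 (R = -15 + 3*(-(-9)*0*(-2)) = -15 + 3*(-3*0*(-2)) = -15 + 3*(0*(-2)) = -15 + 3*0 = -15 + 0 = -15)
J(v, V) = 7 - V² + 191*v (J(v, V) = 7 - (-191*v + V*V) = 7 - (-191*v + V²) = 7 - (V² - 191*v) = 7 + (-V² + 191*v) = 7 - V² + 191*v)
J(R, -7 - 1*(-19)) + G = (7 - (-7 - 1*(-19))² + 191*(-15)) - 12274 = (7 - (-7 + 19)² - 2865) - 12274 = (7 - 1*12² - 2865) - 12274 = (7 - 1*144 - 2865) - 12274 = (7 - 144 - 2865) - 12274 = -3002 - 12274 = -15276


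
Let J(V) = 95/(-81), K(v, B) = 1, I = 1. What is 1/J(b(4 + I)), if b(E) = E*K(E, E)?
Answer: -81/95 ≈ -0.85263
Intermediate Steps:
b(E) = E (b(E) = E*1 = E)
J(V) = -95/81 (J(V) = 95*(-1/81) = -95/81)
1/J(b(4 + I)) = 1/(-95/81) = -81/95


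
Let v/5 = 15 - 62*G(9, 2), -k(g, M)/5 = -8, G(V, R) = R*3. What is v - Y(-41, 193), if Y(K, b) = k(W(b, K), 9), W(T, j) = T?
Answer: -1825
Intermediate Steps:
G(V, R) = 3*R
k(g, M) = 40 (k(g, M) = -5*(-8) = 40)
v = -1785 (v = 5*(15 - 186*2) = 5*(15 - 62*6) = 5*(15 - 372) = 5*(-357) = -1785)
Y(K, b) = 40
v - Y(-41, 193) = -1785 - 1*40 = -1785 - 40 = -1825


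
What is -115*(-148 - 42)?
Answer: 21850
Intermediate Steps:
-115*(-148 - 42) = -115*(-190) = 21850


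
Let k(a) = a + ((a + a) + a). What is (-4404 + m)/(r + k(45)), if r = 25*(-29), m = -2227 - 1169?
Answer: 1560/109 ≈ 14.312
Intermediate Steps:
m = -3396
r = -725
k(a) = 4*a (k(a) = a + (2*a + a) = a + 3*a = 4*a)
(-4404 + m)/(r + k(45)) = (-4404 - 3396)/(-725 + 4*45) = -7800/(-725 + 180) = -7800/(-545) = -7800*(-1/545) = 1560/109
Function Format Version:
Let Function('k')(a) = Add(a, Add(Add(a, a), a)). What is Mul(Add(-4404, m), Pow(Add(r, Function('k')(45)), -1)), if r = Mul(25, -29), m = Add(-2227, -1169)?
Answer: Rational(1560, 109) ≈ 14.312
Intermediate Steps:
m = -3396
r = -725
Function('k')(a) = Mul(4, a) (Function('k')(a) = Add(a, Add(Mul(2, a), a)) = Add(a, Mul(3, a)) = Mul(4, a))
Mul(Add(-4404, m), Pow(Add(r, Function('k')(45)), -1)) = Mul(Add(-4404, -3396), Pow(Add(-725, Mul(4, 45)), -1)) = Mul(-7800, Pow(Add(-725, 180), -1)) = Mul(-7800, Pow(-545, -1)) = Mul(-7800, Rational(-1, 545)) = Rational(1560, 109)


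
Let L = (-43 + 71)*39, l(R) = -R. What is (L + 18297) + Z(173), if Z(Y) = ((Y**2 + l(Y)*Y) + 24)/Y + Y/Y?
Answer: 3354494/173 ≈ 19390.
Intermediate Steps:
Z(Y) = 1 + 24/Y (Z(Y) = ((Y**2 + (-Y)*Y) + 24)/Y + Y/Y = ((Y**2 - Y**2) + 24)/Y + 1 = (0 + 24)/Y + 1 = 24/Y + 1 = 1 + 24/Y)
L = 1092 (L = 28*39 = 1092)
(L + 18297) + Z(173) = (1092 + 18297) + (24 + 173)/173 = 19389 + (1/173)*197 = 19389 + 197/173 = 3354494/173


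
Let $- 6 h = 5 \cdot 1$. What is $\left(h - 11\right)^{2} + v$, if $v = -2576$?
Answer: $- \frac{87695}{36} \approx -2436.0$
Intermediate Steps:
$h = - \frac{5}{6}$ ($h = - \frac{5 \cdot 1}{6} = \left(- \frac{1}{6}\right) 5 = - \frac{5}{6} \approx -0.83333$)
$\left(h - 11\right)^{2} + v = \left(- \frac{5}{6} - 11\right)^{2} - 2576 = \left(- \frac{71}{6}\right)^{2} - 2576 = \frac{5041}{36} - 2576 = - \frac{87695}{36}$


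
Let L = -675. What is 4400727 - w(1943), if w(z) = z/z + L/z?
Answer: 8550611293/1943 ≈ 4.4007e+6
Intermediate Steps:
w(z) = 1 - 675/z (w(z) = z/z - 675/z = 1 - 675/z)
4400727 - w(1943) = 4400727 - (-675 + 1943)/1943 = 4400727 - 1268/1943 = 8550611293/1943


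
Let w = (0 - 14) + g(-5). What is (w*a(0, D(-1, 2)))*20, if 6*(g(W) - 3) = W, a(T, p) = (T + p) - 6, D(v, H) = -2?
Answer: 5680/3 ≈ 1893.3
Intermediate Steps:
a(T, p) = -6 + T + p
g(W) = 3 + W/6
w = -71/6 (w = (0 - 14) + (3 + (⅙)*(-5)) = -14 + (3 - ⅚) = -14 + 13/6 = -71/6 ≈ -11.833)
(w*a(0, D(-1, 2)))*20 = -71*(-6 + 0 - 2)/6*20 = -71/6*(-8)*20 = (284/3)*20 = 5680/3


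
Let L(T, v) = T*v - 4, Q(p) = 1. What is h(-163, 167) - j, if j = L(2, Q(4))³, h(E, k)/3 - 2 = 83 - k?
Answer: -238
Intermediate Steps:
h(E, k) = 255 - 3*k (h(E, k) = 6 + 3*(83 - k) = 6 + (249 - 3*k) = 255 - 3*k)
L(T, v) = -4 + T*v
j = -8 (j = (-4 + 2*1)³ = (-4 + 2)³ = (-2)³ = -8)
h(-163, 167) - j = (255 - 3*167) - 1*(-8) = (255 - 501) + 8 = -246 + 8 = -238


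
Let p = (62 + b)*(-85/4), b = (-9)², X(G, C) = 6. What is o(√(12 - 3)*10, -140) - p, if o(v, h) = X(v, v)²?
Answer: 12299/4 ≈ 3074.8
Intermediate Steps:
b = 81
p = -12155/4 (p = (62 + 81)*(-85/4) = 143*(-85*¼) = 143*(-85/4) = -12155/4 ≈ -3038.8)
o(v, h) = 36 (o(v, h) = 6² = 36)
o(√(12 - 3)*10, -140) - p = 36 - 1*(-12155/4) = 36 + 12155/4 = 12299/4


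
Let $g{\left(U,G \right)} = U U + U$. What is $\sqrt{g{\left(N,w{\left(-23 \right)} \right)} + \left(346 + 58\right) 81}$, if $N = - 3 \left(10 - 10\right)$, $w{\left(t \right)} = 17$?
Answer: $18 \sqrt{101} \approx 180.9$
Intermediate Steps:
$N = 0$ ($N = \left(-3\right) 0 = 0$)
$g{\left(U,G \right)} = U + U^{2}$ ($g{\left(U,G \right)} = U^{2} + U = U + U^{2}$)
$\sqrt{g{\left(N,w{\left(-23 \right)} \right)} + \left(346 + 58\right) 81} = \sqrt{0 \left(1 + 0\right) + \left(346 + 58\right) 81} = \sqrt{0 \cdot 1 + 404 \cdot 81} = \sqrt{0 + 32724} = \sqrt{32724} = 18 \sqrt{101}$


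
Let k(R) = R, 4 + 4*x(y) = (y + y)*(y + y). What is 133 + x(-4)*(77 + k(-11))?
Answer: 1123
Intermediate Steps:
x(y) = -1 + y² (x(y) = -1 + ((y + y)*(y + y))/4 = -1 + ((2*y)*(2*y))/4 = -1 + (4*y²)/4 = -1 + y²)
133 + x(-4)*(77 + k(-11)) = 133 + (-1 + (-4)²)*(77 - 11) = 133 + (-1 + 16)*66 = 133 + 15*66 = 133 + 990 = 1123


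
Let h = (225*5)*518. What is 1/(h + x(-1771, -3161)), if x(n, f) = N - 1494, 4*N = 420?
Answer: 1/581361 ≈ 1.7201e-6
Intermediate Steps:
N = 105 (N = (¼)*420 = 105)
x(n, f) = -1389 (x(n, f) = 105 - 1494 = -1389)
h = 582750 (h = 1125*518 = 582750)
1/(h + x(-1771, -3161)) = 1/(582750 - 1389) = 1/581361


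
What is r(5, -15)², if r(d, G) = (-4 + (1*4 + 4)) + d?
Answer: 81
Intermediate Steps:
r(d, G) = 4 + d (r(d, G) = (-4 + (4 + 4)) + d = (-4 + 8) + d = 4 + d)
r(5, -15)² = (4 + 5)² = 9² = 81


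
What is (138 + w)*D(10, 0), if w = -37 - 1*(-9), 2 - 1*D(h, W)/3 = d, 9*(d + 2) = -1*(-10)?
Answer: 2860/3 ≈ 953.33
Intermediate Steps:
d = -8/9 (d = -2 + (-1*(-10))/9 = -2 + (⅑)*10 = -2 + 10/9 = -8/9 ≈ -0.88889)
D(h, W) = 26/3 (D(h, W) = 6 - 3*(-8/9) = 6 + 8/3 = 26/3)
w = -28 (w = -37 + 9 = -28)
(138 + w)*D(10, 0) = (138 - 28)*(26/3) = 110*(26/3) = 2860/3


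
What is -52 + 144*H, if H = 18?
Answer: 2540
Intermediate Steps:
-52 + 144*H = -52 + 144*18 = -52 + 2592 = 2540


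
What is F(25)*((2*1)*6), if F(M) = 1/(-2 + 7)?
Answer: 12/5 ≈ 2.4000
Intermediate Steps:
F(M) = ⅕ (F(M) = 1/5 = ⅕)
F(25)*((2*1)*6) = ((2*1)*6)/5 = (2*6)/5 = (⅕)*12 = 12/5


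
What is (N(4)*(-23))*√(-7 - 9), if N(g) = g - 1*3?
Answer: -92*I ≈ -92.0*I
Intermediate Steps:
N(g) = -3 + g (N(g) = g - 3 = -3 + g)
(N(4)*(-23))*√(-7 - 9) = ((-3 + 4)*(-23))*√(-7 - 9) = (1*(-23))*√(-16) = -92*I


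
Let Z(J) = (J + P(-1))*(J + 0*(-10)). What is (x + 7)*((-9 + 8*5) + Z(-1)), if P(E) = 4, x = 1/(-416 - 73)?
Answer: 95816/489 ≈ 195.94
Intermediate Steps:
x = -1/489 (x = 1/(-489) = -1/489 ≈ -0.0020450)
Z(J) = J*(4 + J) (Z(J) = (J + 4)*(J + 0*(-10)) = (4 + J)*(J + 0) = (4 + J)*J = J*(4 + J))
(x + 7)*((-9 + 8*5) + Z(-1)) = (-1/489 + 7)*((-9 + 8*5) - (4 - 1)) = 3422*((-9 + 40) - 1*3)/489 = 3422*(31 - 3)/489 = (3422/489)*28 = 95816/489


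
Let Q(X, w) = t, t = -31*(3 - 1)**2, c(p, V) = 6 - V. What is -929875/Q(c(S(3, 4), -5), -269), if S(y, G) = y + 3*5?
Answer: 929875/124 ≈ 7499.0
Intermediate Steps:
S(y, G) = 15 + y (S(y, G) = y + 15 = 15 + y)
t = -124 (t = -31*2**2 = -31*4 = -124)
Q(X, w) = -124
-929875/Q(c(S(3, 4), -5), -269) = -929875/(-124) = -929875*(-1/124) = 929875/124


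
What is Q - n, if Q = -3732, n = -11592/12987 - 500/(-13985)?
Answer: -15059158736/4036071 ≈ -3731.1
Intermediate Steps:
n = -3458236/4036071 (n = -11592*1/12987 - 500*(-1/13985) = -1288/1443 + 100/2797 = -3458236/4036071 ≈ -0.85683)
Q - n = -3732 - 1*(-3458236/4036071) = -3732 + 3458236/4036071 = -15059158736/4036071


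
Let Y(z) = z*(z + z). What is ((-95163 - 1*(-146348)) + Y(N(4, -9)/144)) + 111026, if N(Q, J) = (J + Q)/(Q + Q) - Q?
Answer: 107635434841/663552 ≈ 1.6221e+5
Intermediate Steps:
N(Q, J) = -Q + (J + Q)/(2*Q) (N(Q, J) = (J + Q)/((2*Q)) - Q = (J + Q)*(1/(2*Q)) - Q = (J + Q)/(2*Q) - Q = -Q + (J + Q)/(2*Q))
Y(z) = 2*z² (Y(z) = z*(2*z) = 2*z²)
((-95163 - 1*(-146348)) + Y(N(4, -9)/144)) + 111026 = ((-95163 - 1*(-146348)) + 2*((½ - 1*4 + (½)*(-9)/4)/144)²) + 111026 = ((-95163 + 146348) + 2*((½ - 4 + (½)*(-9)*(¼))*(1/144))²) + 111026 = (51185 + 2*((½ - 4 - 9/8)*(1/144))²) + 111026 = (51185 + 2*(-37/8*1/144)²) + 111026 = (51185 + 2*(-37/1152)²) + 111026 = (51185 + 2*(1369/1327104)) + 111026 = (51185 + 1369/663552) + 111026 = 33963910489/663552 + 111026 = 107635434841/663552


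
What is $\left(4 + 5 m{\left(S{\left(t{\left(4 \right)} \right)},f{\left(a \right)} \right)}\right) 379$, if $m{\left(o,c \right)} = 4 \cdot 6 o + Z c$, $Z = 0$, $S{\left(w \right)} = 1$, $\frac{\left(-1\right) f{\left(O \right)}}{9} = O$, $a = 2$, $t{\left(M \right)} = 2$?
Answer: $46996$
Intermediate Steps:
$f{\left(O \right)} = - 9 O$
$m{\left(o,c \right)} = 24 o$ ($m{\left(o,c \right)} = 4 \cdot 6 o + 0 c = 24 o + 0 = 24 o$)
$\left(4 + 5 m{\left(S{\left(t{\left(4 \right)} \right)},f{\left(a \right)} \right)}\right) 379 = \left(4 + 5 \cdot 24 \cdot 1\right) 379 = \left(4 + 5 \cdot 24\right) 379 = \left(4 + 120\right) 379 = 124 \cdot 379 = 46996$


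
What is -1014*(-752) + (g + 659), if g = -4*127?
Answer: 762679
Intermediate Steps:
g = -508
-1014*(-752) + (g + 659) = -1014*(-752) + (-508 + 659) = 762528 + 151 = 762679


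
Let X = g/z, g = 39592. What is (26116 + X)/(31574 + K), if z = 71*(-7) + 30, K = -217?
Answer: 12156580/14643719 ≈ 0.83016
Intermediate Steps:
z = -467 (z = -497 + 30 = -467)
X = -39592/467 (X = 39592/(-467) = 39592*(-1/467) = -39592/467 ≈ -84.779)
(26116 + X)/(31574 + K) = (26116 - 39592/467)/(31574 - 217) = (12156580/467)/31357 = (12156580/467)*(1/31357) = 12156580/14643719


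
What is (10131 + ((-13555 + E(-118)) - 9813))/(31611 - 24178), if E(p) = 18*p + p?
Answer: -15479/7433 ≈ -2.0825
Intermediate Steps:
E(p) = 19*p
(10131 + ((-13555 + E(-118)) - 9813))/(31611 - 24178) = (10131 + ((-13555 + 19*(-118)) - 9813))/(31611 - 24178) = (10131 + ((-13555 - 2242) - 9813))/7433 = (10131 + (-15797 - 9813))*(1/7433) = (10131 - 25610)*(1/7433) = -15479*1/7433 = -15479/7433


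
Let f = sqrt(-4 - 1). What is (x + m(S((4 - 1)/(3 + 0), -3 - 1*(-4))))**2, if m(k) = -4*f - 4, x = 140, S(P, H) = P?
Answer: 18416 - 1088*I*sqrt(5) ≈ 18416.0 - 2432.8*I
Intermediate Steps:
f = I*sqrt(5) (f = sqrt(-5) = I*sqrt(5) ≈ 2.2361*I)
m(k) = -4 - 4*I*sqrt(5) (m(k) = -4*I*sqrt(5) - 4 = -4 - 4*I*sqrt(5))
(x + m(S((4 - 1)/(3 + 0), -3 - 1*(-4))))**2 = (140 + (-4 - 4*I*sqrt(5)))**2 = (136 - 4*I*sqrt(5))**2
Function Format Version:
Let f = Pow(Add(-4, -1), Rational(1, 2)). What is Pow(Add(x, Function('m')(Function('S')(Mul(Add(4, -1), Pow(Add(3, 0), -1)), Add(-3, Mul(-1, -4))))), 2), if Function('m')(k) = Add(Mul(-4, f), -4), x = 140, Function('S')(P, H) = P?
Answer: Add(18416, Mul(-1088, I, Pow(5, Rational(1, 2)))) ≈ Add(18416., Mul(-2432.8, I))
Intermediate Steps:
f = Mul(I, Pow(5, Rational(1, 2))) (f = Pow(-5, Rational(1, 2)) = Mul(I, Pow(5, Rational(1, 2))) ≈ Mul(2.2361, I))
Function('m')(k) = Add(-4, Mul(-4, I, Pow(5, Rational(1, 2)))) (Function('m')(k) = Add(Mul(-4, Mul(I, Pow(5, Rational(1, 2)))), -4) = Add(Mul(-4, I, Pow(5, Rational(1, 2))), -4) = Add(-4, Mul(-4, I, Pow(5, Rational(1, 2)))))
Pow(Add(x, Function('m')(Function('S')(Mul(Add(4, -1), Pow(Add(3, 0), -1)), Add(-3, Mul(-1, -4))))), 2) = Pow(Add(140, Add(-4, Mul(-4, I, Pow(5, Rational(1, 2))))), 2) = Pow(Add(136, Mul(-4, I, Pow(5, Rational(1, 2)))), 2)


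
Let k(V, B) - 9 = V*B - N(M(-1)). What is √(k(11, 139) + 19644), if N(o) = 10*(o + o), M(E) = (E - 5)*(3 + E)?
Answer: √21422 ≈ 146.36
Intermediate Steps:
M(E) = (-5 + E)*(3 + E)
N(o) = 20*o (N(o) = 10*(2*o) = 20*o)
k(V, B) = 249 + B*V (k(V, B) = 9 + (V*B - 20*(-15 + (-1)² - 2*(-1))) = 9 + (B*V - 20*(-15 + 1 + 2)) = 9 + (B*V - 20*(-12)) = 9 + (B*V - 1*(-240)) = 9 + (B*V + 240) = 9 + (240 + B*V) = 249 + B*V)
√(k(11, 139) + 19644) = √((249 + 139*11) + 19644) = √((249 + 1529) + 19644) = √(1778 + 19644) = √21422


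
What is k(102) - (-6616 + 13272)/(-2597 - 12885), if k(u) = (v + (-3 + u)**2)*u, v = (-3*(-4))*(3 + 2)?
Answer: 7786071430/7741 ≈ 1.0058e+6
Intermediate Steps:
v = 60 (v = 12*5 = 60)
k(u) = u*(60 + (-3 + u)**2) (k(u) = (60 + (-3 + u)**2)*u = u*(60 + (-3 + u)**2))
k(102) - (-6616 + 13272)/(-2597 - 12885) = 102*(60 + (-3 + 102)**2) - (-6616 + 13272)/(-2597 - 12885) = 102*(60 + 99**2) - 6656/(-15482) = 102*(60 + 9801) - 6656*(-1)/15482 = 102*9861 - 1*(-3328/7741) = 1005822 + 3328/7741 = 7786071430/7741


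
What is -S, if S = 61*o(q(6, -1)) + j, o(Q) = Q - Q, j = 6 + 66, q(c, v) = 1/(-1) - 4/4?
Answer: -72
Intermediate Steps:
q(c, v) = -2 (q(c, v) = 1*(-1) - 4*1/4 = -1 - 1 = -2)
j = 72
o(Q) = 0
S = 72 (S = 61*0 + 72 = 0 + 72 = 72)
-S = -1*72 = -72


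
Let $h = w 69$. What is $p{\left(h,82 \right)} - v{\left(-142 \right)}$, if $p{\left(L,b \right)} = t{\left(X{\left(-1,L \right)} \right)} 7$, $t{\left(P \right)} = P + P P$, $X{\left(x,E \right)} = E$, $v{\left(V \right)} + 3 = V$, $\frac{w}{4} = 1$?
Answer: $535309$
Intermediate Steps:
$w = 4$ ($w = 4 \cdot 1 = 4$)
$v{\left(V \right)} = -3 + V$
$h = 276$ ($h = 4 \cdot 69 = 276$)
$t{\left(P \right)} = P + P^{2}$
$p{\left(L,b \right)} = 7 L \left(1 + L\right)$ ($p{\left(L,b \right)} = L \left(1 + L\right) 7 = 7 L \left(1 + L\right)$)
$p{\left(h,82 \right)} - v{\left(-142 \right)} = 7 \cdot 276 \left(1 + 276\right) - \left(-3 - 142\right) = 7 \cdot 276 \cdot 277 - -145 = 535164 + 145 = 535309$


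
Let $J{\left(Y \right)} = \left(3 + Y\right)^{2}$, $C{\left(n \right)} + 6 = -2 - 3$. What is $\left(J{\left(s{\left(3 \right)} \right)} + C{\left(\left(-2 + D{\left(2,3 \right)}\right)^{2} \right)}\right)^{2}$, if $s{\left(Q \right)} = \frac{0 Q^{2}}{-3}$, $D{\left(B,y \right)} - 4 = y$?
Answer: $4$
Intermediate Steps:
$D{\left(B,y \right)} = 4 + y$
$s{\left(Q \right)} = 0$ ($s{\left(Q \right)} = 0 \left(- \frac{1}{3}\right) = 0$)
$C{\left(n \right)} = -11$ ($C{\left(n \right)} = -6 - 5 = -11$)
$\left(J{\left(s{\left(3 \right)} \right)} + C{\left(\left(-2 + D{\left(2,3 \right)}\right)^{2} \right)}\right)^{2} = \left(\left(3 + 0\right)^{2} - 11\right)^{2} = \left(3^{2} - 11\right)^{2} = \left(9 - 11\right)^{2} = \left(-2\right)^{2} = 4$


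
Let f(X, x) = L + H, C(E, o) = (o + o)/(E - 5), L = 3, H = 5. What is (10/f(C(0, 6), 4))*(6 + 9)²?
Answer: 1125/4 ≈ 281.25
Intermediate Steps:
C(E, o) = 2*o/(-5 + E) (C(E, o) = (2*o)/(-5 + E) = 2*o/(-5 + E))
f(X, x) = 8 (f(X, x) = 3 + 5 = 8)
(10/f(C(0, 6), 4))*(6 + 9)² = (10/8)*(6 + 9)² = (10*(⅛))*15² = (5/4)*225 = 1125/4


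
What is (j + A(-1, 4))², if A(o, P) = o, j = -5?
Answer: 36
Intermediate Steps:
(j + A(-1, 4))² = (-5 - 1)² = (-6)² = 36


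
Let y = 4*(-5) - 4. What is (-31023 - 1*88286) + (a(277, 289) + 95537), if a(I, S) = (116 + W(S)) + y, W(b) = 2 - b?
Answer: -23967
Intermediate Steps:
y = -24 (y = -20 - 4 = -24)
a(I, S) = 94 - S (a(I, S) = (116 + (2 - S)) - 24 = (118 - S) - 24 = 94 - S)
(-31023 - 1*88286) + (a(277, 289) + 95537) = (-31023 - 1*88286) + ((94 - 1*289) + 95537) = (-31023 - 88286) + ((94 - 289) + 95537) = -119309 + (-195 + 95537) = -119309 + 95342 = -23967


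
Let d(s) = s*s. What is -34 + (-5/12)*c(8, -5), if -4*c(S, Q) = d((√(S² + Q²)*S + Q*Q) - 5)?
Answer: 601 + 100*√89/3 ≈ 915.47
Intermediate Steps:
d(s) = s²
c(S, Q) = -(-5 + Q² + S*√(Q² + S²))²/4 (c(S, Q) = -((√(S² + Q²)*S + Q*Q) - 5)²/4 = -((√(Q² + S²)*S + Q²) - 5)²/4 = -((S*√(Q² + S²) + Q²) - 5)²/4 = -((Q² + S*√(Q² + S²)) - 5)²/4 = -(-5 + Q² + S*√(Q² + S²))²/4)
-34 + (-5/12)*c(8, -5) = -34 + (-5/12)*(-(-5 + (-5)² + 8*√((-5)² + 8²))²/4) = -34 + (-5*1/12)*(-(-5 + 25 + 8*√(25 + 64))²/4) = -34 - (-5)*(-5 + 25 + 8*√89)²/48 = -34 - (-5)*(20 + 8*√89)²/48 = -34 + 5*(20 + 8*√89)²/48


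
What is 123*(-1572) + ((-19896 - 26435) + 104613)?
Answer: -135074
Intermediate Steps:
123*(-1572) + ((-19896 - 26435) + 104613) = -193356 + (-46331 + 104613) = -193356 + 58282 = -135074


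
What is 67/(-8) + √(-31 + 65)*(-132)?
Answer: -67/8 - 132*√34 ≈ -778.06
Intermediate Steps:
67/(-8) + √(-31 + 65)*(-132) = 67*(-⅛) + √34*(-132) = -67/8 - 132*√34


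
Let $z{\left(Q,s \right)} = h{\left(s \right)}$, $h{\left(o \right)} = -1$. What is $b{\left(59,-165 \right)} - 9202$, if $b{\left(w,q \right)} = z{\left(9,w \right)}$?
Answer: $-9203$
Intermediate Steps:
$z{\left(Q,s \right)} = -1$
$b{\left(w,q \right)} = -1$
$b{\left(59,-165 \right)} - 9202 = -1 - 9202 = -9203$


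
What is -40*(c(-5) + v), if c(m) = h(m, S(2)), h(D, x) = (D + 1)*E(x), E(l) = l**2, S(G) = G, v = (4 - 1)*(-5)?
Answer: 1240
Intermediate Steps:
v = -15 (v = 3*(-5) = -15)
h(D, x) = x**2*(1 + D) (h(D, x) = (D + 1)*x**2 = (1 + D)*x**2 = x**2*(1 + D))
c(m) = 4 + 4*m (c(m) = 2**2*(1 + m) = 4*(1 + m) = 4 + 4*m)
-40*(c(-5) + v) = -40*((4 + 4*(-5)) - 15) = -40*((4 - 20) - 15) = -40*(-16 - 15) = -40*(-31) = 1240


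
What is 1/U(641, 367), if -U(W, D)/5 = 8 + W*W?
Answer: -1/2054445 ≈ -4.8675e-7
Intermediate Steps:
U(W, D) = -40 - 5*W² (U(W, D) = -5*(8 + W*W) = -5*(8 + W²) = -40 - 5*W²)
1/U(641, 367) = 1/(-40 - 5*641²) = 1/(-40 - 5*410881) = 1/(-40 - 2054405) = 1/(-2054445) = -1/2054445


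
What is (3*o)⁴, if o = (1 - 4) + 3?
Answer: 0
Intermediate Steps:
o = 0 (o = -3 + 3 = 0)
(3*o)⁴ = (3*0)⁴ = 0⁴ = 0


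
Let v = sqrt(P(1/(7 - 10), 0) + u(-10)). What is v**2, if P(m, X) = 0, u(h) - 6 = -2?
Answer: 4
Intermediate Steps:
u(h) = 4 (u(h) = 6 - 2 = 4)
v = 2 (v = sqrt(0 + 4) = sqrt(4) = 2)
v**2 = 2**2 = 4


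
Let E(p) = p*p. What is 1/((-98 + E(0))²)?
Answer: 1/9604 ≈ 0.00010412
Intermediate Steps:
E(p) = p²
1/((-98 + E(0))²) = 1/((-98 + 0²)²) = 1/((-98 + 0)²) = 1/((-98)²) = 1/9604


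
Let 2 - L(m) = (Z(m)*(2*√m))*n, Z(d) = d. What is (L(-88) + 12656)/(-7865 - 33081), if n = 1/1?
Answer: -6329/20473 - 176*I*√22/20473 ≈ -0.30914 - 0.040322*I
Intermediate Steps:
n = 1 (n = 1*1 = 1)
L(m) = 2 - 2*m^(3/2) (L(m) = 2 - m*(2*√m) = 2 - 2*m^(3/2))
(L(-88) + 12656)/(-7865 - 33081) = ((2 - (-352)*I*√22) + 12656)/(-7865 - 33081) = ((2 - (-352)*I*√22) + 12656)/(-40946) = ((2 + 352*I*√22) + 12656)*(-1/40946) = (12658 + 352*I*√22)*(-1/40946) = -6329/20473 - 176*I*√22/20473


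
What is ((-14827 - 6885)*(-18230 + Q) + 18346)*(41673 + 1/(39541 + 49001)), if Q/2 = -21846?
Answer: 826805915172279545/14757 ≈ 5.6028e+13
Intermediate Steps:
Q = -43692 (Q = 2*(-21846) = -43692)
((-14827 - 6885)*(-18230 + Q) + 18346)*(41673 + 1/(39541 + 49001)) = ((-14827 - 6885)*(-18230 - 43692) + 18346)*(41673 + 1/(39541 + 49001)) = (-21712*(-61922) + 18346)*(41673 + 1/88542) = (1344450464 + 18346)*(41673 + 1/88542) = 1344468810*(3689810767/88542) = 826805915172279545/14757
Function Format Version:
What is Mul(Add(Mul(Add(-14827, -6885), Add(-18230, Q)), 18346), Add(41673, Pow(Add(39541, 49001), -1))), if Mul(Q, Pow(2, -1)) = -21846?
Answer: Rational(826805915172279545, 14757) ≈ 5.6028e+13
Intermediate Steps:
Q = -43692 (Q = Mul(2, -21846) = -43692)
Mul(Add(Mul(Add(-14827, -6885), Add(-18230, Q)), 18346), Add(41673, Pow(Add(39541, 49001), -1))) = Mul(Add(Mul(Add(-14827, -6885), Add(-18230, -43692)), 18346), Add(41673, Pow(Add(39541, 49001), -1))) = Mul(Add(Mul(-21712, -61922), 18346), Add(41673, Pow(88542, -1))) = Mul(Add(1344450464, 18346), Add(41673, Rational(1, 88542))) = Mul(1344468810, Rational(3689810767, 88542)) = Rational(826805915172279545, 14757)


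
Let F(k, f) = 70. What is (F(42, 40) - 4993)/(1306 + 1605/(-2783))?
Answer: -13700709/3632993 ≈ -3.7712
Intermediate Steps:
(F(42, 40) - 4993)/(1306 + 1605/(-2783)) = (70 - 4993)/(1306 + 1605/(-2783)) = -4923/(1306 + 1605*(-1/2783)) = -4923/(1306 - 1605/2783) = -4923/3632993/2783 = -4923*2783/3632993 = -13700709/3632993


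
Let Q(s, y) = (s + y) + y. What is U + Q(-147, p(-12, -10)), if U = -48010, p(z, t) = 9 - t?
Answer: -48119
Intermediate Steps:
Q(s, y) = s + 2*y
U + Q(-147, p(-12, -10)) = -48010 + (-147 + 2*(9 - 1*(-10))) = -48010 + (-147 + 2*(9 + 10)) = -48010 + (-147 + 2*19) = -48010 + (-147 + 38) = -48010 - 109 = -48119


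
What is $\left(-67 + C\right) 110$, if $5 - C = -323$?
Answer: $28710$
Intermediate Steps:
$C = 328$ ($C = 5 - -323 = 5 + 323 = 328$)
$\left(-67 + C\right) 110 = \left(-67 + 328\right) 110 = 261 \cdot 110 = 28710$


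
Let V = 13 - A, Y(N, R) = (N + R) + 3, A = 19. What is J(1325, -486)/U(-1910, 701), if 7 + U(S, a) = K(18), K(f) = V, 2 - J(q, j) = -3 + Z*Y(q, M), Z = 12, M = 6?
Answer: 1231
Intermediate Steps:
Y(N, R) = 3 + N + R
J(q, j) = -103 - 12*q (J(q, j) = 2 - (-3 + 12*(3 + q + 6)) = 2 - (-3 + 12*(9 + q)) = 2 - (-3 + (108 + 12*q)) = 2 - (105 + 12*q) = 2 + (-105 - 12*q) = -103 - 12*q)
V = -6 (V = 13 - 1*19 = 13 - 19 = -6)
K(f) = -6
U(S, a) = -13 (U(S, a) = -7 - 6 = -13)
J(1325, -486)/U(-1910, 701) = (-103 - 12*1325)/(-13) = (-103 - 15900)*(-1/13) = -16003*(-1/13) = 1231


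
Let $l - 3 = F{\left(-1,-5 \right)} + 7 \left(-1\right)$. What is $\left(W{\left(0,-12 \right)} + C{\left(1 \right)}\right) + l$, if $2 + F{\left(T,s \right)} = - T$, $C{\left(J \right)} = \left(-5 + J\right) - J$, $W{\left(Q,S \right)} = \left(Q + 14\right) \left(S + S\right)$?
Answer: $-346$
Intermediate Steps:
$W{\left(Q,S \right)} = 2 S \left(14 + Q\right)$ ($W{\left(Q,S \right)} = \left(14 + Q\right) 2 S = 2 S \left(14 + Q\right)$)
$C{\left(J \right)} = -5$
$F{\left(T,s \right)} = -2 - T$
$l = -5$ ($l = 3 + \left(\left(-2 - -1\right) + 7 \left(-1\right)\right) = 3 + \left(\left(-2 + 1\right) - 7\right) = 3 - 8 = -5$)
$\left(W{\left(0,-12 \right)} + C{\left(1 \right)}\right) + l = \left(2 \left(-12\right) \left(14 + 0\right) - 5\right) - 5 = \left(2 \left(-12\right) 14 - 5\right) - 5 = \left(-336 - 5\right) - 5 = -341 - 5 = -346$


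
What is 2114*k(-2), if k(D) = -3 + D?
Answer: -10570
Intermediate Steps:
2114*k(-2) = 2114*(-3 - 2) = 2114*(-5) = -10570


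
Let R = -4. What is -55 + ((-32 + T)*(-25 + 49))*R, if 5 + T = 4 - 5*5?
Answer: 5513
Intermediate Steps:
T = -26 (T = -5 + (4 - 5*5) = -5 + (4 - 25) = -5 - 21 = -26)
-55 + ((-32 + T)*(-25 + 49))*R = -55 + ((-32 - 26)*(-25 + 49))*(-4) = -55 - 58*24*(-4) = -55 - 1392*(-4) = -55 + 5568 = 5513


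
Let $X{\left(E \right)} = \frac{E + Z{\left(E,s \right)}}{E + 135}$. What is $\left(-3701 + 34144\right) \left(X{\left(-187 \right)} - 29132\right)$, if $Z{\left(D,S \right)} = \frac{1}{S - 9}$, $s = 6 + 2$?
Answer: $- \frac{11527820367}{13} \approx -8.8676 \cdot 10^{8}$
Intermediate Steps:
$s = 8$
$Z{\left(D,S \right)} = \frac{1}{-9 + S}$
$X{\left(E \right)} = \frac{-1 + E}{135 + E}$ ($X{\left(E \right)} = \frac{E + \frac{1}{-9 + 8}}{E + 135} = \frac{E + \frac{1}{-1}}{135 + E} = \frac{E - 1}{135 + E} = \frac{-1 + E}{135 + E}$)
$\left(-3701 + 34144\right) \left(X{\left(-187 \right)} - 29132\right) = \left(-3701 + 34144\right) \left(\frac{-1 - 187}{135 - 187} - 29132\right) = 30443 \left(\frac{1}{-52} \left(-188\right) - 29132\right) = 30443 \left(\left(- \frac{1}{52}\right) \left(-188\right) - 29132\right) = 30443 \left(\frac{47}{13} - 29132\right) = 30443 \left(- \frac{378669}{13}\right) = - \frac{11527820367}{13}$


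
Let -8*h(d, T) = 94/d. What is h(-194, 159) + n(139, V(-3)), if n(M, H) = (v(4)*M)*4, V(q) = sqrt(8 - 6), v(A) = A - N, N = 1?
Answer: 1294415/776 ≈ 1668.1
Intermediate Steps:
h(d, T) = -47/(4*d)
v(A) = -1 + A (v(A) = A - 1*1 = A - 1 = -1 + A)
V(q) = sqrt(2)
n(M, H) = 12*M (n(M, H) = ((-1 + 4)*M)*4 = (3*M)*4 = 12*M)
h(-194, 159) + n(139, V(-3)) = -47/4/(-194) + 12*139 = -47/4*(-1/194) + 1668 = 47/776 + 1668 = 1294415/776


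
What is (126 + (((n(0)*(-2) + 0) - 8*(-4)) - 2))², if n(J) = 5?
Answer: 21316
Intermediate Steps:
(126 + (((n(0)*(-2) + 0) - 8*(-4)) - 2))² = (126 + (((5*(-2) + 0) - 8*(-4)) - 2))² = (126 + (((-10 + 0) + 32) - 2))² = (126 + ((-10 + 32) - 2))² = (126 + (22 - 2))² = (126 + 20)² = 146² = 21316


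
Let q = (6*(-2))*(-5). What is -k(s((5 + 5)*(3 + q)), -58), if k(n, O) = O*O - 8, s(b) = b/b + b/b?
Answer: -3356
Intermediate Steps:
q = 60 (q = -12*(-5) = 60)
s(b) = 2 (s(b) = 1 + 1 = 2)
k(n, O) = -8 + O**2 (k(n, O) = O**2 - 8 = -8 + O**2)
-k(s((5 + 5)*(3 + q)), -58) = -(-8 + (-58)**2) = -(-8 + 3364) = -1*3356 = -3356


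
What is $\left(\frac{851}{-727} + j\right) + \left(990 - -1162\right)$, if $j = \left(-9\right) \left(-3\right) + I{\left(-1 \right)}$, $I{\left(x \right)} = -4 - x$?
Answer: $\frac{1581101}{727} \approx 2174.8$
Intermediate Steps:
$j = 24$ ($j = \left(-9\right) \left(-3\right) - 3 = 27 + \left(-4 + 1\right) = 27 - 3 = 24$)
$\left(\frac{851}{-727} + j\right) + \left(990 - -1162\right) = \left(\frac{851}{-727} + 24\right) + \left(990 - -1162\right) = \left(851 \left(- \frac{1}{727}\right) + 24\right) + \left(990 + 1162\right) = \left(- \frac{851}{727} + 24\right) + 2152 = \frac{16597}{727} + 2152 = \frac{1581101}{727}$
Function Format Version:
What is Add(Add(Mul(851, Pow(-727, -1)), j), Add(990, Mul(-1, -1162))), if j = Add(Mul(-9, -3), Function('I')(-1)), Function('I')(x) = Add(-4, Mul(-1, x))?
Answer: Rational(1581101, 727) ≈ 2174.8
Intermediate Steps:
j = 24 (j = Add(Mul(-9, -3), Add(-4, Mul(-1, -1))) = Add(27, Add(-4, 1)) = Add(27, -3) = 24)
Add(Add(Mul(851, Pow(-727, -1)), j), Add(990, Mul(-1, -1162))) = Add(Add(Mul(851, Pow(-727, -1)), 24), Add(990, Mul(-1, -1162))) = Add(Add(Mul(851, Rational(-1, 727)), 24), Add(990, 1162)) = Add(Add(Rational(-851, 727), 24), 2152) = Add(Rational(16597, 727), 2152) = Rational(1581101, 727)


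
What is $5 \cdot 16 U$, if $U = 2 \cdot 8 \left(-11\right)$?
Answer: $-14080$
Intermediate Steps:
$U = -176$ ($U = 16 \left(-11\right) = -176$)
$5 \cdot 16 U = 5 \cdot 16 \left(-176\right) = 80 \left(-176\right) = -14080$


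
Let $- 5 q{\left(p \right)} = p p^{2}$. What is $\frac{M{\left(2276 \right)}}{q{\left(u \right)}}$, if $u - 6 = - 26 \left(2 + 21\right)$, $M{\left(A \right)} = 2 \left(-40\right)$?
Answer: $- \frac{25}{12967168} \approx -1.9279 \cdot 10^{-6}$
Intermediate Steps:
$M{\left(A \right)} = -80$
$u = -592$ ($u = 6 - 26 \left(2 + 21\right) = 6 - 598 = -592$)
$q{\left(p \right)} = - \frac{p^{3}}{5}$ ($q{\left(p \right)} = - \frac{p p^{2}}{5} = - \frac{p^{3}}{5}$)
$\frac{M{\left(2276 \right)}}{q{\left(u \right)}} = - \frac{80}{\left(- \frac{1}{5}\right) \left(-592\right)^{3}} = - \frac{80}{\left(- \frac{1}{5}\right) \left(-207474688\right)} = - \frac{80}{\frac{207474688}{5}} = \left(-80\right) \frac{5}{207474688} = - \frac{25}{12967168}$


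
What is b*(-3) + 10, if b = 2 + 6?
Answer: -14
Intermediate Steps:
b = 8
b*(-3) + 10 = 8*(-3) + 10 = -24 + 10 = -14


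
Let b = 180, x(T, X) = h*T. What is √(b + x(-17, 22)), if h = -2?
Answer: √214 ≈ 14.629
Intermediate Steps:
x(T, X) = -2*T
√(b + x(-17, 22)) = √(180 - 2*(-17)) = √(180 + 34) = √214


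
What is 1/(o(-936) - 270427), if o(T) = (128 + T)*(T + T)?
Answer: 1/1242149 ≈ 8.0506e-7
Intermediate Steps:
o(T) = 2*T*(128 + T) (o(T) = (128 + T)*(2*T) = 2*T*(128 + T))
1/(o(-936) - 270427) = 1/(2*(-936)*(128 - 936) - 270427) = 1/(2*(-936)*(-808) - 270427) = 1/(1512576 - 270427) = 1/1242149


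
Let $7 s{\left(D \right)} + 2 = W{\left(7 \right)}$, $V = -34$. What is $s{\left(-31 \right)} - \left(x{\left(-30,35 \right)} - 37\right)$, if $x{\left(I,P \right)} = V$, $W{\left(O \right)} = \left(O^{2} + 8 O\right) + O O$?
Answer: $\frac{649}{7} \approx 92.714$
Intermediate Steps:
$W{\left(O \right)} = 2 O^{2} + 8 O$ ($W{\left(O \right)} = \left(O^{2} + 8 O\right) + O^{2} = 2 O^{2} + 8 O$)
$s{\left(D \right)} = \frac{152}{7}$ ($s{\left(D \right)} = - \frac{2}{7} + \frac{2 \cdot 7 \left(4 + 7\right)}{7} = - \frac{2}{7} + \frac{2 \cdot 7 \cdot 11}{7} = - \frac{2}{7} + \frac{1}{7} \cdot 154 = - \frac{2}{7} + 22 = \frac{152}{7}$)
$x{\left(I,P \right)} = -34$
$s{\left(-31 \right)} - \left(x{\left(-30,35 \right)} - 37\right) = \frac{152}{7} - \left(-34 - 37\right) = \frac{152}{7} - -71 = \frac{152}{7} + 71 = \frac{649}{7}$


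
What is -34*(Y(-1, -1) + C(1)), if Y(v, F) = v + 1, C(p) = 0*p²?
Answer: 0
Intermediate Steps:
C(p) = 0
Y(v, F) = 1 + v
-34*(Y(-1, -1) + C(1)) = -34*((1 - 1) + 0) = -34*(0 + 0) = -34*0 = 0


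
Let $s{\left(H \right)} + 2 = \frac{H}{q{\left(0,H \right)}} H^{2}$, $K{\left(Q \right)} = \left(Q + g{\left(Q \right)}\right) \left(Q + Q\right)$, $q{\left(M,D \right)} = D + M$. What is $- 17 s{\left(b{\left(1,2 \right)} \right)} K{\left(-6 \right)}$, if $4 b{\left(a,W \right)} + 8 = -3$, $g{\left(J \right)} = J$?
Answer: $-13617$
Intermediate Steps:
$b{\left(a,W \right)} = - \frac{11}{4}$ ($b{\left(a,W \right)} = -2 + \frac{1}{4} \left(-3\right) = -2 - \frac{3}{4} = - \frac{11}{4}$)
$K{\left(Q \right)} = 4 Q^{2}$ ($K{\left(Q \right)} = \left(Q + Q\right) \left(Q + Q\right) = 2 Q 2 Q = 4 Q^{2}$)
$s{\left(H \right)} = -2 + H^{2}$ ($s{\left(H \right)} = -2 + \frac{H}{H + 0} H^{2} = -2 + \frac{H}{H} H^{2} = -2 + 1 H^{2} = -2 + H^{2}$)
$- 17 s{\left(b{\left(1,2 \right)} \right)} K{\left(-6 \right)} = - 17 \left(-2 + \left(- \frac{11}{4}\right)^{2}\right) 4 \left(-6\right)^{2} = - 17 \left(-2 + \frac{121}{16}\right) 4 \cdot 36 = \left(-17\right) \frac{89}{16} \cdot 144 = \left(- \frac{1513}{16}\right) 144 = -13617$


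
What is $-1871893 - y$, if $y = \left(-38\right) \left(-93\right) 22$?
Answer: $-1949641$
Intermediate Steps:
$y = 77748$ ($y = 3534 \cdot 22 = 77748$)
$-1871893 - y = -1871893 - 77748 = -1949641$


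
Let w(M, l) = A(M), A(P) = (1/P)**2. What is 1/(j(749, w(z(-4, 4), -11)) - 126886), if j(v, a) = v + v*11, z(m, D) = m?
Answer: -1/117898 ≈ -8.4819e-6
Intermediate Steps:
A(P) = P**(-2)
w(M, l) = M**(-2)
j(v, a) = 12*v (j(v, a) = v + 11*v = 12*v)
1/(j(749, w(z(-4, 4), -11)) - 126886) = 1/(12*749 - 126886) = 1/(8988 - 126886) = 1/(-117898) = -1/117898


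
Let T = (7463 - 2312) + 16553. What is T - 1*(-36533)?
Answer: 58237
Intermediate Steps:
T = 21704 (T = 5151 + 16553 = 21704)
T - 1*(-36533) = 21704 - 1*(-36533) = 21704 + 36533 = 58237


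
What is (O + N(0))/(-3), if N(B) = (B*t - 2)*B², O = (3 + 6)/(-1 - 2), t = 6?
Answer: 1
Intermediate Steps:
O = -3 (O = 9/(-3) = 9*(-⅓) = -3)
N(B) = B²*(-2 + 6*B) (N(B) = (B*6 - 2)*B² = (6*B - 2)*B² = (-2 + 6*B)*B² = B²*(-2 + 6*B))
(O + N(0))/(-3) = (-3 + 0²*(-2 + 6*0))/(-3) = -(-3 + 0*(-2 + 0))/3 = -(-3 + 0*(-2))/3 = -(-3 + 0)/3 = -⅓*(-3) = 1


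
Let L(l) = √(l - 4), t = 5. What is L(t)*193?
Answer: 193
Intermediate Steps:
L(l) = √(-4 + l)
L(t)*193 = √(-4 + 5)*193 = √1*193 = 1*193 = 193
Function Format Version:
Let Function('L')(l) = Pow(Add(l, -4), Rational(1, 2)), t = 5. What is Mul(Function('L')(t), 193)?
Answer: 193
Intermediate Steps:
Function('L')(l) = Pow(Add(-4, l), Rational(1, 2))
Mul(Function('L')(t), 193) = Mul(Pow(Add(-4, 5), Rational(1, 2)), 193) = Mul(Pow(1, Rational(1, 2)), 193) = Mul(1, 193) = 193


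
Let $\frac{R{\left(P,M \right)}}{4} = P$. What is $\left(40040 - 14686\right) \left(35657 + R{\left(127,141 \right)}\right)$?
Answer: $916927410$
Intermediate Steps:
$R{\left(P,M \right)} = 4 P$
$\left(40040 - 14686\right) \left(35657 + R{\left(127,141 \right)}\right) = \left(40040 - 14686\right) \left(35657 + 4 \cdot 127\right) = 25354 \left(35657 + 508\right) = 25354 \cdot 36165 = 916927410$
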